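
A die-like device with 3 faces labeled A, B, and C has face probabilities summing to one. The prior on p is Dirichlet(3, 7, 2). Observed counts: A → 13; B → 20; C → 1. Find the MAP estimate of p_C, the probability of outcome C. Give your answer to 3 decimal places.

The posterior is Dirichlet(αᵢ + nᵢ) = Dirichlet(16, 27, 3).
For a Dirichlet(a₁,…,a_K) with all aᵢ > 1, the mode has j-th component (aⱼ − 1)/(Σaᵢ − K).
Here Σaᵢ = 46 and K = 3, so p_C = (3 − 1)/(46 − 3) = 2/43 ≈ 0.047.

MAP estimate of p_C = 0.047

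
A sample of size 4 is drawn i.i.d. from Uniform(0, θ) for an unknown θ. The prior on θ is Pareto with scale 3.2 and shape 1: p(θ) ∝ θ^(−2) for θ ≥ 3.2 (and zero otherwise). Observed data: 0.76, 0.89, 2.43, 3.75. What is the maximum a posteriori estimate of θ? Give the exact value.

The Uniform(0, θ) likelihood is θ^(−n) for θ ≥ max(xᵢ), zero otherwise. Here max(xᵢ) = 3.75.
Posterior ∝ θ^(−2) · θ^(−4) = θ^(−6) on θ ≥ max(3.2, 3.75) = 3.75.
This density is strictly decreasing in θ, so the posterior mode lies at the lower boundary of the support.

θ̂_MAP = 3.75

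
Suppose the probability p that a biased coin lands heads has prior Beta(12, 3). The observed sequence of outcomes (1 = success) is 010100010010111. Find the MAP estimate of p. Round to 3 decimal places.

p̂_MAP = 0.643

Prior: Beta(12, 3).
Data: 7 successes in 15 trials (from the sequence). The binomial likelihood contributes p^7(1−p)^8, so the posterior is Beta(12+7, 3+8) = Beta(19, 11).
For Beta(a, b) with a, b > 1 the mode is (a−1)/(a+b−2) = 18/28 ≈ 0.643.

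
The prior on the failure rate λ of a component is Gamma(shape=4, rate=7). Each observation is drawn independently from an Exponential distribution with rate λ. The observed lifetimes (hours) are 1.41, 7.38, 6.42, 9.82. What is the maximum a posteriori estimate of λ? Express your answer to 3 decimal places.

The Exponential(rate=λ) likelihood is ∝ λ^n e^(−λΣtᵢ). Here n = 4 and Σtᵢ = 1.41 + 7.38 + 6.42 + 9.82 = 25.03.
Posterior ∝ λ^3e^(−7λ) · λ^4e^(−25.03λ) = λ^7e^(−32.03λ), i.e. Gamma(8, 32.03).
Mode = (a−1)/b = 7/32.03 ≈ 0.219.

λ̂_MAP = 0.219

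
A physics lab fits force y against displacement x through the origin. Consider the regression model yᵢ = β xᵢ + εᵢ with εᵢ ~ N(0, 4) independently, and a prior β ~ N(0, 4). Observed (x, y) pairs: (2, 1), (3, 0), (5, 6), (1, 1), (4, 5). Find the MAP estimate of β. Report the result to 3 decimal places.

log p(β | y) = −Σ(yᵢ − βxᵢ)²/(2·4) − β²/(2·4) + const.
Setting the derivative to zero: Σxᵢ(yᵢ − βxᵢ)/4 − β/4 = 0, so β = Σxᵢyᵢ / (Σxᵢ² + σ²/τ²).
Σxᵢyᵢ = 2·1 + 3·0 + 5·6 + 1·1 + 4·5 = 53; Σxᵢ² = 55; σ²/τ² = 1.
β̂_MAP = 53 / (55 + 1) = 53/56 ≈ 0.946.

β̂_MAP = 0.946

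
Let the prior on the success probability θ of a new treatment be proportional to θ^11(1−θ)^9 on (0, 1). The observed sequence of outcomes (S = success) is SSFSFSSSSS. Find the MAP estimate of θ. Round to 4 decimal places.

The prior density ∝ θ^11(1−θ)^9 is the kernel of Beta(12, 10).
Data: 8 successes in 10 trials (from the sequence). The binomial likelihood contributes θ^8(1−θ)^2, so the posterior is Beta(12+8, 10+2) = Beta(20, 12).
For Beta(a, b) with a, b > 1 the mode is (a−1)/(a+b−2) = 19/30 ≈ 0.6333.

θ̂_MAP = 0.6333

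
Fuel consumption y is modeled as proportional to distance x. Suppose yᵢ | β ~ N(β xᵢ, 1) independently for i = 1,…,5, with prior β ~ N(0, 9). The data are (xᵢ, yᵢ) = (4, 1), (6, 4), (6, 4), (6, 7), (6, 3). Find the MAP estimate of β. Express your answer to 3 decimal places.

log p(β | y) = −Σ(yᵢ − βxᵢ)²/(2·1) − β²/(2·9) + const.
Setting the derivative to zero: Σxᵢ(yᵢ − βxᵢ)/1 − β/9 = 0, so β = Σxᵢyᵢ / (Σxᵢ² + σ²/τ²).
Σxᵢyᵢ = 4·1 + 6·4 + 6·4 + 6·7 + 6·3 = 112; Σxᵢ² = 160; σ²/τ² = 1/9.
β̂_MAP = 112 / (160 + 1/9) = 112/(1441/9) = 1008/1441 ≈ 0.700.

β̂_MAP = 0.700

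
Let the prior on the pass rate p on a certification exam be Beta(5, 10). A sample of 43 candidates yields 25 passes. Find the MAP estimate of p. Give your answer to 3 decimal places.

Prior: Beta(5, 10).
Data: 25 successes in 43 trials. The binomial likelihood contributes p^25(1−p)^18, so the posterior is Beta(5+25, 10+18) = Beta(30, 28).
For Beta(a, b) with a, b > 1 the mode is (a−1)/(a+b−2) = 29/56 ≈ 0.518.

p̂_MAP = 0.518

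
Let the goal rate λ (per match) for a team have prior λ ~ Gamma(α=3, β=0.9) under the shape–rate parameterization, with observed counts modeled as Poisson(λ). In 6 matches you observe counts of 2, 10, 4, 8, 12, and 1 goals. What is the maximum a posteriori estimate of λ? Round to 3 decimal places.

Σxᵢ = 2+10+4+8+12+1 = 37, with n = 6.
Posterior ∝ λ^2e^(−0.9λ) · λ^37e^(−6λ) = λ^39e^(−6.9λ), i.e. Gamma(shape=40, rate=6.9).
The mode of a Gamma(a, b) with a ≥ 1 (shape–rate) is (a−1)/b = 39/6.9 ≈ 5.652.

λ̂_MAP = 5.652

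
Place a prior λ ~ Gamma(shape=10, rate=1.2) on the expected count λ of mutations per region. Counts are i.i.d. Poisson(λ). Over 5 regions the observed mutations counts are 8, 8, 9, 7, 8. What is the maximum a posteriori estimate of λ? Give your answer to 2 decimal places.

λ̂_MAP = 7.90

Σxᵢ = 8+8+9+7+8 = 40, with n = 5.
Posterior ∝ λ^9e^(−1.2λ) · λ^40e^(−5λ) = λ^49e^(−6.2λ), i.e. Gamma(shape=50, rate=6.2).
The mode of a Gamma(a, b) with a ≥ 1 (shape–rate) is (a−1)/b = 49/6.2 ≈ 7.90.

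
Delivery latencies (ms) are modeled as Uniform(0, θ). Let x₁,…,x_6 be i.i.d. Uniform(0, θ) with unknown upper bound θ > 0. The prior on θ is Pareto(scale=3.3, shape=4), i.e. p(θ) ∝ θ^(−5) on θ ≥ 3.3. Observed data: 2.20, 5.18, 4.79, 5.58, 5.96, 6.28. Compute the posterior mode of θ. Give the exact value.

The Uniform(0, θ) likelihood is θ^(−n) for θ ≥ max(xᵢ), zero otherwise. Here max(xᵢ) = 6.28.
Posterior ∝ θ^(−5) · θ^(−6) = θ^(−11) on θ ≥ max(3.3, 6.28) = 6.28.
This density is strictly decreasing in θ, so the posterior mode lies at the lower boundary of the support.

θ̂_MAP = 6.28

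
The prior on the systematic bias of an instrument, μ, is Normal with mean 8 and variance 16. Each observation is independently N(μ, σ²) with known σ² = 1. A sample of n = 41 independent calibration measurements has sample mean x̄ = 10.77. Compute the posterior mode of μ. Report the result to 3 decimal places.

n = 41, x̄ = 10.77.
For a Normal prior and Normal likelihood with known variance, the posterior is Normal; its mode equals its mean, the precision-weighted average.
Prior precision 1/σ₀² = 1/16 = 0.0625; data precision n/σ² = 41/1 = 41.
μ̂ = (0.0625·8 + 41·10.77) / (0.0625 + 41) = 442.07/41.0625 = 176828/16425 ≈ 10.766.

μ̂_MAP = 10.766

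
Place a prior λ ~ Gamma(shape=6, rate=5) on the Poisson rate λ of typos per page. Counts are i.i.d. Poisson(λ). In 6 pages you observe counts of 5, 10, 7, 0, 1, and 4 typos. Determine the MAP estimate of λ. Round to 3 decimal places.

Σxᵢ = 5+10+7+0+1+4 = 27, with n = 6.
Posterior ∝ λ^5e^(−5λ) · λ^27e^(−6λ) = λ^32e^(−11λ), i.e. Gamma(shape=33, rate=11).
The mode of a Gamma(a, b) with a ≥ 1 (shape–rate) is (a−1)/b = 32/11 ≈ 2.909.

λ̂_MAP = 2.909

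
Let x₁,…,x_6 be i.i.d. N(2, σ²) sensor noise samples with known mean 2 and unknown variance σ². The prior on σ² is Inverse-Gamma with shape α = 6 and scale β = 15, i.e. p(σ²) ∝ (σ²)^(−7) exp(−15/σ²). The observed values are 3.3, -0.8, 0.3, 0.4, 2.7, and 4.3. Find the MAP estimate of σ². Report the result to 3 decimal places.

σ̂²_MAP = 2.538

Sum of squared deviations about the known mean: SS = (3.3−2)² + (-0.8−2)² + (0.3−2)² + (0.4−2)² + (2.7−2)² + (4.3−2)² = 20.76.
The Normal likelihood contributes (σ²)^(−n/2) exp(−SS/(2σ²)), so the posterior is Inverse-Gamma(α + n/2, β + SS/2) = Inverse-Gamma(9, 25.38).
The mode of Inverse-Gamma(a, b) is b/(a+1) = 25.38/10 ≈ 2.538.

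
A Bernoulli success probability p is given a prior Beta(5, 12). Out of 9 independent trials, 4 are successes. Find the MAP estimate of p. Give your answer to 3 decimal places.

Prior: Beta(5, 12).
Data: 4 successes in 9 trials. The binomial likelihood contributes p^4(1−p)^5, so the posterior is Beta(5+4, 12+5) = Beta(9, 17).
For Beta(a, b) with a, b > 1 the mode is (a−1)/(a+b−2) = 8/24 ≈ 0.333.

p̂_MAP = 0.333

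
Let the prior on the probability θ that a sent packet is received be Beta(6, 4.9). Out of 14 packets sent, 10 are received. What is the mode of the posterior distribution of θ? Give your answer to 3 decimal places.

Prior: Beta(6, 4.9).
Data: 10 successes in 14 trials. The binomial likelihood contributes θ^10(1−θ)^4, so the posterior is Beta(6+10, 4.9+4) = Beta(16, 8.9).
For Beta(a, b) with a, b > 1 the mode is (a−1)/(a+b−2) = 15/22.9 ≈ 0.655.

θ̂_MAP = 0.655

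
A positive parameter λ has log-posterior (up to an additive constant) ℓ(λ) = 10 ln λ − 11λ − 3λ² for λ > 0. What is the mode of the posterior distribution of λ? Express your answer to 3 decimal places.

λ̂_MAP = 0.667

ℓ'(λ) = 10/λ − 11 − 6λ. Setting this to zero and multiplying by λ: 6λ² + 11λ − 10 = 0.
λ = (−11 + √(11² + 4·6·10)) / (2·6) = (−11 + √361) / 12 = (−11 + 19)/12 = 2/3.
ℓ''(λ) = −10/λ² − 6 < 0, confirming a maximum.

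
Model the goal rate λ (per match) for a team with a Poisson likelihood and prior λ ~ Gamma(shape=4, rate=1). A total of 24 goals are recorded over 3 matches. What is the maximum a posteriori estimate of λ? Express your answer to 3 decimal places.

Σxᵢ = 24, n = 3.
Posterior ∝ λ^3e^(−1λ) · λ^24e^(−3λ) = λ^27e^(−4λ), i.e. Gamma(shape=28, rate=4).
The mode of a Gamma(a, b) with a ≥ 1 (shape–rate) is (a−1)/b = 27/4 ≈ 6.750.

λ̂_MAP = 6.750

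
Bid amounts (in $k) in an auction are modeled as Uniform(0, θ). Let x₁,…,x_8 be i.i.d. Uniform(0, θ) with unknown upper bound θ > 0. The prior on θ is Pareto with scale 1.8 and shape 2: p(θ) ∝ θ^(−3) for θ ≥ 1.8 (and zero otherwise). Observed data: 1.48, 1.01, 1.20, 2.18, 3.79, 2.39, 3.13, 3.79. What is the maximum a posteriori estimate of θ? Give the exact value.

The Uniform(0, θ) likelihood is θ^(−n) for θ ≥ max(xᵢ), zero otherwise. Here max(xᵢ) = 3.79.
Posterior ∝ θ^(−3) · θ^(−8) = θ^(−11) on θ ≥ max(1.8, 3.79) = 3.79.
This density is strictly decreasing in θ, so the posterior mode lies at the lower boundary of the support.

θ̂_MAP = 3.79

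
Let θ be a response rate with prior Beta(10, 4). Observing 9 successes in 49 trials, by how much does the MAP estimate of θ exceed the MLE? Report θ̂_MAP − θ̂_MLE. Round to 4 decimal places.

Posterior is Beta(19, 44); MAP = (19−1)/(63−2) = 18/61 ≈ 0.29508.
MLE ignores the prior: θ̂_MLE = k/n = 9/49 ≈ 0.18367.
Difference = 18/61 − 9/49 = 333/2989 ≈ 0.1114.

MAP − MLE = 0.1114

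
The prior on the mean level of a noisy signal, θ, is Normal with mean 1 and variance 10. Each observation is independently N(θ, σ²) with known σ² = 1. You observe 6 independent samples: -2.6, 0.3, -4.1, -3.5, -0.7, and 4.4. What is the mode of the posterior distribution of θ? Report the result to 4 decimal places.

θ̂_MAP = -1.0000

n = 6; x̄ = ((-2.6) + 0.3 + (-4.1) + (-3.5) + (-0.7) + 4.4)/6 = -6.2/6 = -31/30 ≈ -1.0333.
For a Normal prior and Normal likelihood with known variance, the posterior is Normal; its mode equals its mean, the precision-weighted average.
Prior precision 1/σ₀² = 1/10 = 0.1; data precision n/σ² = 6/1 = 6.
θ̂ = (0.1·1 + 6·(-31/30)) / (0.1 + 6) = (-6.1)/6.1 = -1.0000.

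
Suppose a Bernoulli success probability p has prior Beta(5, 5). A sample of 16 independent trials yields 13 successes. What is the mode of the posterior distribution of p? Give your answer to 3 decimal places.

p̂_MAP = 0.708

Prior: Beta(5, 5).
Data: 13 successes in 16 trials. The binomial likelihood contributes p^13(1−p)^3, so the posterior is Beta(5+13, 5+3) = Beta(18, 8).
For Beta(a, b) with a, b > 1 the mode is (a−1)/(a+b−2) = 17/24 ≈ 0.708.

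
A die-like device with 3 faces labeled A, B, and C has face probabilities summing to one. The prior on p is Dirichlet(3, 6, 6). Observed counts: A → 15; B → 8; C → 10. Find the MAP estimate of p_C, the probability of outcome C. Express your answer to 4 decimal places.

MAP estimate of p_C = 0.3333

The posterior is Dirichlet(αᵢ + nᵢ) = Dirichlet(18, 14, 16).
For a Dirichlet(a₁,…,a_K) with all aᵢ > 1, the mode has j-th component (aⱼ − 1)/(Σaᵢ − K).
Here Σaᵢ = 48 and K = 3, so p_C = (16 − 1)/(48 − 3) = 15/45 ≈ 0.3333.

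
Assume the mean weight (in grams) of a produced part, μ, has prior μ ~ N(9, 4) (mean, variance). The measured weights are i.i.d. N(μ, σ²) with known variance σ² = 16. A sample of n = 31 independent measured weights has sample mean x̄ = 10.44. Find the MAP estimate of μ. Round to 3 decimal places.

μ̂_MAP = 10.275

n = 31, x̄ = 10.44.
For a Normal prior and Normal likelihood with known variance, the posterior is Normal; its mode equals its mean, the precision-weighted average.
Prior precision 1/σ₀² = 1/4 = 0.25; data precision n/σ² = 31/16 = 1.9375.
μ̂ = (0.25·9 + 1.9375·10.44) / (0.25 + 1.9375) = 22.4775/2.1875 = 8991/875 ≈ 10.275.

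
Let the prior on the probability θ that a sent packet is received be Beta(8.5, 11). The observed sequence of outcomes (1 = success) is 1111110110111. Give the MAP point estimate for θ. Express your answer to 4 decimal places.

θ̂_MAP = 0.6066

Prior: Beta(8.5, 11).
Data: 11 successes in 13 trials (from the sequence). The binomial likelihood contributes θ^11(1−θ)^2, so the posterior is Beta(8.5+11, 11+2) = Beta(19.5, 13).
For Beta(a, b) with a, b > 1 the mode is (a−1)/(a+b−2) = 18.5/30.5 ≈ 0.6066.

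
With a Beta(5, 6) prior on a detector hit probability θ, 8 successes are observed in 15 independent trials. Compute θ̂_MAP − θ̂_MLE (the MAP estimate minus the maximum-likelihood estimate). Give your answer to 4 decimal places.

MAP − MLE = -0.0333

Posterior is Beta(13, 13); MAP = (13−1)/(26−2) = 12/24 ≈ 0.50000.
MLE ignores the prior: θ̂_MLE = k/n = 8/15 ≈ 0.53333.
Difference = 12/24 − 8/15 = -1/30 ≈ -0.0333.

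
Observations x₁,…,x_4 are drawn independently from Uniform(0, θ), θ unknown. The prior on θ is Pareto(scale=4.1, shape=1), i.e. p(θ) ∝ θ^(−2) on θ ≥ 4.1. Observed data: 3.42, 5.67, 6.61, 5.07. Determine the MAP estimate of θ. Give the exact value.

θ̂_MAP = 6.61

The Uniform(0, θ) likelihood is θ^(−n) for θ ≥ max(xᵢ), zero otherwise. Here max(xᵢ) = 6.61.
Posterior ∝ θ^(−2) · θ^(−4) = θ^(−6) on θ ≥ max(4.1, 6.61) = 6.61.
This density is strictly decreasing in θ, so the posterior mode lies at the lower boundary of the support.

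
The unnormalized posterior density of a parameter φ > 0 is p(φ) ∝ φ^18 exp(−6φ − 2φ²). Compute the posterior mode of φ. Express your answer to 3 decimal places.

φ̂_MAP = 1.500

ℓ'(φ) = 18/φ − 6 − 4φ. Setting this to zero and multiplying by φ: 4φ² + 6φ − 18 = 0.
φ = (−6 + √(6² + 4·4·18)) / (2·4) = (−6 + √324) / 8 = (−6 + 18)/8 = 3/2.
ℓ''(φ) = −18/φ² − 4 < 0, confirming a maximum.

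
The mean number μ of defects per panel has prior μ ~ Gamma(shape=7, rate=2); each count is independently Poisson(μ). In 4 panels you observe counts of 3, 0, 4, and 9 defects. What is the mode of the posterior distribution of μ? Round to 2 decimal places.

μ̂_MAP = 3.67

Σxᵢ = 3+0+4+9 = 16, with n = 4.
Posterior ∝ μ^6e^(−2μ) · μ^16e^(−4μ) = μ^22e^(−6μ), i.e. Gamma(shape=23, rate=6).
The mode of a Gamma(a, b) with a ≥ 1 (shape–rate) is (a−1)/b = 22/6 ≈ 3.67.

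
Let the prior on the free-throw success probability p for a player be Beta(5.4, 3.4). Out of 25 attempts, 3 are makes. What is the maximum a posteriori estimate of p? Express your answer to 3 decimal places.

Prior: Beta(5.4, 3.4).
Data: 3 successes in 25 trials. The binomial likelihood contributes p^3(1−p)^22, so the posterior is Beta(5.4+3, 3.4+22) = Beta(8.4, 25.4).
For Beta(a, b) with a, b > 1 the mode is (a−1)/(a+b−2) = 7.4/31.8 ≈ 0.233.

p̂_MAP = 0.233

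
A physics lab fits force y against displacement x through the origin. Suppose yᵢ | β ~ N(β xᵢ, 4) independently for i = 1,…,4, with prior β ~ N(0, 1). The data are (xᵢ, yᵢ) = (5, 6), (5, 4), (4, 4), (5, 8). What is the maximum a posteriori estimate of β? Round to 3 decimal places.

β̂_MAP = 1.116

log p(β | y) = −Σ(yᵢ − βxᵢ)²/(2·4) − β²/(2·1) + const.
Setting the derivative to zero: Σxᵢ(yᵢ − βxᵢ)/4 − β/1 = 0, so β = Σxᵢyᵢ / (Σxᵢ² + σ²/τ²).
Σxᵢyᵢ = 5·6 + 5·4 + 4·4 + 5·8 = 106; Σxᵢ² = 91; σ²/τ² = 4.
β̂_MAP = 106 / (91 + 4) = 106/95 ≈ 1.116.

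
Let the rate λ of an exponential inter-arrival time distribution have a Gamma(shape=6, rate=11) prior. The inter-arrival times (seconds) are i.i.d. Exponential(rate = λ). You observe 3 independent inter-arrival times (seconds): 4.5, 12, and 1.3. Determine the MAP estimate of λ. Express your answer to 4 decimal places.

λ̂_MAP = 0.2778

The Exponential(rate=λ) likelihood is ∝ λ^n e^(−λΣtᵢ). Here n = 3 and Σtᵢ = 4.5 + 12 + 1.3 = 17.8.
Posterior ∝ λ^5e^(−11λ) · λ^3e^(−17.8λ) = λ^8e^(−28.8λ), i.e. Gamma(9, 28.8).
Mode = (a−1)/b = 8/28.8 ≈ 0.2778.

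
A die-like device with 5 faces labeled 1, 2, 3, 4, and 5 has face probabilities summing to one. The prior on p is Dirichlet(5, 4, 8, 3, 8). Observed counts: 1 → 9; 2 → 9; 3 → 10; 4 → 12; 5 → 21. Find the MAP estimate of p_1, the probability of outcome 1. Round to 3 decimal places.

The posterior is Dirichlet(αᵢ + nᵢ) = Dirichlet(14, 13, 18, 15, 29).
For a Dirichlet(a₁,…,a_K) with all aᵢ > 1, the mode has j-th component (aⱼ − 1)/(Σaᵢ − K).
Here Σaᵢ = 89 and K = 5, so p_1 = (14 − 1)/(89 − 5) = 13/84 ≈ 0.155.

MAP estimate: 0.155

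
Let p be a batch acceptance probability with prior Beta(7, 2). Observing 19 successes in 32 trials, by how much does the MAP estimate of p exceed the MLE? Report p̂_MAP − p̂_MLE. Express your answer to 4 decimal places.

MAP − MLE = 0.0473

Posterior is Beta(26, 15); MAP = (26−1)/(41−2) = 25/39 ≈ 0.64103.
MLE ignores the prior: p̂_MLE = k/n = 19/32 ≈ 0.59375.
Difference = 25/39 − 19/32 = 59/1248 ≈ 0.0473.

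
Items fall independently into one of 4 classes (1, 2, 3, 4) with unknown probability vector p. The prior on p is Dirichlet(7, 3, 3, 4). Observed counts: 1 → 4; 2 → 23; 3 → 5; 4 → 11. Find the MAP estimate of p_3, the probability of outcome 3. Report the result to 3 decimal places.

MAP estimate: 0.125

The posterior is Dirichlet(αᵢ + nᵢ) = Dirichlet(11, 26, 8, 15).
For a Dirichlet(a₁,…,a_K) with all aᵢ > 1, the mode has j-th component (aⱼ − 1)/(Σaᵢ − K).
Here Σaᵢ = 60 and K = 4, so p_3 = (8 − 1)/(60 − 4) = 7/56 ≈ 0.125.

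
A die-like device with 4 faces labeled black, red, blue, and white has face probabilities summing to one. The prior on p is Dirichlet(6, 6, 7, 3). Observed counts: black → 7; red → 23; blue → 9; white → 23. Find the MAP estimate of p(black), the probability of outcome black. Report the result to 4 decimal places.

MAP estimate of p(black) = 0.1500

The posterior is Dirichlet(αᵢ + nᵢ) = Dirichlet(13, 29, 16, 26).
For a Dirichlet(a₁,…,a_K) with all aᵢ > 1, the mode has j-th component (aⱼ − 1)/(Σaᵢ − K).
Here Σaᵢ = 84 and K = 4, so p(black) = (13 − 1)/(84 − 4) = 12/80 ≈ 0.1500.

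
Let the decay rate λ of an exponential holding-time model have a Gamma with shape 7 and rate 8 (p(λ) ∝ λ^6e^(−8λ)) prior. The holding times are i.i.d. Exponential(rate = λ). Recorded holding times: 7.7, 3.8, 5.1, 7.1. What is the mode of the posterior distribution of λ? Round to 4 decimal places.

The Exponential(rate=λ) likelihood is ∝ λ^n e^(−λΣtᵢ). Here n = 4 and Σtᵢ = 7.7 + 3.8 + 5.1 + 7.1 = 23.7.
Posterior ∝ λ^6e^(−8λ) · λ^4e^(−23.7λ) = λ^10e^(−31.7λ), i.e. Gamma(11, 31.7).
Mode = (a−1)/b = 10/31.7 ≈ 0.3155.

λ̂_MAP = 0.3155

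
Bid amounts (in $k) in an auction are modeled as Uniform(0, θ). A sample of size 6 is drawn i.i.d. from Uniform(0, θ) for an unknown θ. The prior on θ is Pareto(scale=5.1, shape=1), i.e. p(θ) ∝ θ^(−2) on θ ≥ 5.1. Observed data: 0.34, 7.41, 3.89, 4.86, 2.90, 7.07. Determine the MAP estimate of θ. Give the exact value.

θ̂_MAP = 7.41

The Uniform(0, θ) likelihood is θ^(−n) for θ ≥ max(xᵢ), zero otherwise. Here max(xᵢ) = 7.41.
Posterior ∝ θ^(−2) · θ^(−6) = θ^(−8) on θ ≥ max(5.1, 7.41) = 7.41.
This density is strictly decreasing in θ, so the posterior mode lies at the lower boundary of the support.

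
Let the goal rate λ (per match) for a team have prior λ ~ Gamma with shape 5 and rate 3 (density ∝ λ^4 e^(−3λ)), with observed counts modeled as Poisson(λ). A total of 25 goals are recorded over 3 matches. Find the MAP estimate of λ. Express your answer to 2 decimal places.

Σxᵢ = 25, n = 3.
Posterior ∝ λ^4e^(−3λ) · λ^25e^(−3λ) = λ^29e^(−6λ), i.e. Gamma(shape=30, rate=6).
The mode of a Gamma(a, b) with a ≥ 1 (shape–rate) is (a−1)/b = 29/6 ≈ 4.83.

λ̂_MAP = 4.83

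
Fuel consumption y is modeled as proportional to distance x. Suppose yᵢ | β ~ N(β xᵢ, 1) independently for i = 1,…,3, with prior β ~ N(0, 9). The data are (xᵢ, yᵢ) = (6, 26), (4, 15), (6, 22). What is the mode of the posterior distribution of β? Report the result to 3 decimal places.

β̂_MAP = 3.950

log p(β | y) = −Σ(yᵢ − βxᵢ)²/(2·1) − β²/(2·9) + const.
Setting the derivative to zero: Σxᵢ(yᵢ − βxᵢ)/1 − β/9 = 0, so β = Σxᵢyᵢ / (Σxᵢ² + σ²/τ²).
Σxᵢyᵢ = 6·26 + 4·15 + 6·22 = 348; Σxᵢ² = 88; σ²/τ² = 1/9.
β̂_MAP = 348 / (88 + 1/9) = 348/(793/9) = 3132/793 ≈ 3.950.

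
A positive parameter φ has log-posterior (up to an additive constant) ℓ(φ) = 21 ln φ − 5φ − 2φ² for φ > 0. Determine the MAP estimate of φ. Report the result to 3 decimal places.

ℓ'(φ) = 21/φ − 5 − 4φ. Setting this to zero and multiplying by φ: 4φ² + 5φ − 21 = 0.
φ = (−5 + √(5² + 4·4·21)) / (2·4) = (−5 + √361) / 8 = (−5 + 19)/8 = 7/4.
ℓ''(φ) = −21/φ² − 4 < 0, confirming a maximum.

φ̂_MAP = 1.750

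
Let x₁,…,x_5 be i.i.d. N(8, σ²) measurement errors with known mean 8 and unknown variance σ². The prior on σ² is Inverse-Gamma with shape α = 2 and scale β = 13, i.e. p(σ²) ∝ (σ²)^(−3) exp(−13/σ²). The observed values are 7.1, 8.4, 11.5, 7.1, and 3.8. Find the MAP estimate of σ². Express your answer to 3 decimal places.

Sum of squared deviations about the known mean: SS = (7.1−8)² + (8.4−8)² + (11.5−8)² + (7.1−8)² + (3.8−8)² = 31.67.
The Normal likelihood contributes (σ²)^(−n/2) exp(−SS/(2σ²)), so the posterior is Inverse-Gamma(α + n/2, β + SS/2) = Inverse-Gamma(4.5, 28.835).
The mode of Inverse-Gamma(a, b) is b/(a+1) = 28.835/5.5 ≈ 5.243.

σ̂²_MAP = 5.243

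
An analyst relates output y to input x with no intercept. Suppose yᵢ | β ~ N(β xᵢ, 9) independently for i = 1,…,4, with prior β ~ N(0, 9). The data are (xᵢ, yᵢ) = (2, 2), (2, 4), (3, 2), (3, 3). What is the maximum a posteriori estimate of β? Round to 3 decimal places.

log p(β | y) = −Σ(yᵢ − βxᵢ)²/(2·9) − β²/(2·9) + const.
Setting the derivative to zero: Σxᵢ(yᵢ − βxᵢ)/9 − β/9 = 0, so β = Σxᵢyᵢ / (Σxᵢ² + σ²/τ²).
Σxᵢyᵢ = 2·2 + 2·4 + 3·2 + 3·3 = 27; Σxᵢ² = 26; σ²/τ² = 1.
β̂_MAP = 27 / (26 + 1) = 27/27 ≈ 1.000.

β̂_MAP = 1.000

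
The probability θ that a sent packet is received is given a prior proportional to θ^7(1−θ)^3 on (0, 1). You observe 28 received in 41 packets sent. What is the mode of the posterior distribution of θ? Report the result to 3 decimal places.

θ̂_MAP = 0.686

The prior density ∝ θ^7(1−θ)^3 is the kernel of Beta(8, 4).
Data: 28 successes in 41 trials. The binomial likelihood contributes θ^28(1−θ)^13, so the posterior is Beta(8+28, 4+13) = Beta(36, 17).
For Beta(a, b) with a, b > 1 the mode is (a−1)/(a+b−2) = 35/51 ≈ 0.686.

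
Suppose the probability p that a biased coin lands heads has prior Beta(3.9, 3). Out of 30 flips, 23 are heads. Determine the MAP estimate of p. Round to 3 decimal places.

Prior: Beta(3.9, 3).
Data: 23 successes in 30 trials. The binomial likelihood contributes p^23(1−p)^7, so the posterior is Beta(3.9+23, 3+7) = Beta(26.9, 10).
For Beta(a, b) with a, b > 1 the mode is (a−1)/(a+b−2) = 25.9/34.9 ≈ 0.742.

p̂_MAP = 0.742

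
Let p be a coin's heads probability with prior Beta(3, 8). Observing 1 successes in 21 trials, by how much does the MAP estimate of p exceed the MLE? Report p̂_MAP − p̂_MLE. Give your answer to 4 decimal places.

MAP − MLE = 0.0524

Posterior is Beta(4, 28); MAP = (4−1)/(32−2) = 3/30 ≈ 0.10000.
MLE ignores the prior: p̂_MLE = k/n = 1/21 ≈ 0.04762.
Difference = 3/30 − 1/21 = 11/210 ≈ 0.0524.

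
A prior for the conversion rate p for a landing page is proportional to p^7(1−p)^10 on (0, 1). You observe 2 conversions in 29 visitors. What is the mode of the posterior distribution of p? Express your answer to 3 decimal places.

p̂_MAP = 0.196

The prior density ∝ p^7(1−p)^10 is the kernel of Beta(8, 11).
Data: 2 successes in 29 trials. The binomial likelihood contributes p^2(1−p)^27, so the posterior is Beta(8+2, 11+27) = Beta(10, 38).
For Beta(a, b) with a, b > 1 the mode is (a−1)/(a+b−2) = 9/46 ≈ 0.196.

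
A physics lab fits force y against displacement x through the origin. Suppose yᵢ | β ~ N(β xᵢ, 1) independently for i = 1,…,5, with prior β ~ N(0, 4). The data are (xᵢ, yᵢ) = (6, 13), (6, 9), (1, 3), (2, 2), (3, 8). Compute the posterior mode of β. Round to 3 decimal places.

β̂_MAP = 1.890

log p(β | y) = −Σ(yᵢ − βxᵢ)²/(2·1) − β²/(2·4) + const.
Setting the derivative to zero: Σxᵢ(yᵢ − βxᵢ)/1 − β/4 = 0, so β = Σxᵢyᵢ / (Σxᵢ² + σ²/τ²).
Σxᵢyᵢ = 6·13 + 6·9 + 1·3 + 2·2 + 3·8 = 163; Σxᵢ² = 86; σ²/τ² = 0.25.
β̂_MAP = 163 / (86 + 0.25) = 163/86.25 ≈ 1.890.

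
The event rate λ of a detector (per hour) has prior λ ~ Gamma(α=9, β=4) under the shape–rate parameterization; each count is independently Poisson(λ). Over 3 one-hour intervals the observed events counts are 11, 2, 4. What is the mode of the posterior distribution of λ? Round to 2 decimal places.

λ̂_MAP = 3.57

Σxᵢ = 11+2+4 = 17, with n = 3.
Posterior ∝ λ^8e^(−4λ) · λ^17e^(−3λ) = λ^25e^(−7λ), i.e. Gamma(shape=26, rate=7).
The mode of a Gamma(a, b) with a ≥ 1 (shape–rate) is (a−1)/b = 25/7 ≈ 3.57.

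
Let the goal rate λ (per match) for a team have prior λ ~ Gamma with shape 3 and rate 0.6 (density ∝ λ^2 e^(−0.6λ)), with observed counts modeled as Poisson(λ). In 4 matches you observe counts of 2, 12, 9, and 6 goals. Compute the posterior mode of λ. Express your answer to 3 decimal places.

λ̂_MAP = 6.739

Σxᵢ = 2+12+9+6 = 29, with n = 4.
Posterior ∝ λ^2e^(−0.6λ) · λ^29e^(−4λ) = λ^31e^(−4.6λ), i.e. Gamma(shape=32, rate=4.6).
The mode of a Gamma(a, b) with a ≥ 1 (shape–rate) is (a−1)/b = 31/4.6 ≈ 6.739.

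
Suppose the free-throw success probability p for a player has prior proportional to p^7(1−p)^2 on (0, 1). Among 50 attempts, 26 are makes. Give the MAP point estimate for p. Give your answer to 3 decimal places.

p̂_MAP = 0.559

The prior density ∝ p^7(1−p)^2 is the kernel of Beta(8, 3).
Data: 26 successes in 50 trials. The binomial likelihood contributes p^26(1−p)^24, so the posterior is Beta(8+26, 3+24) = Beta(34, 27).
For Beta(a, b) with a, b > 1 the mode is (a−1)/(a+b−2) = 33/59 ≈ 0.559.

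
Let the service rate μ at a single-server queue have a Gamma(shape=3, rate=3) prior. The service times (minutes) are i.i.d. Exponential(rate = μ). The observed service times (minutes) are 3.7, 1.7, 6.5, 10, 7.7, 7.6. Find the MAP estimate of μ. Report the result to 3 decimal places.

The Exponential(rate=μ) likelihood is ∝ μ^n e^(−μΣtᵢ). Here n = 6 and Σtᵢ = 3.7 + 1.7 + 6.5 + 10 + 7.7 + 7.6 = 37.2.
Posterior ∝ μ^2e^(−3μ) · μ^6e^(−37.2μ) = μ^8e^(−40.2μ), i.e. Gamma(9, 40.2).
Mode = (a−1)/b = 8/40.2 ≈ 0.199.

μ̂_MAP = 0.199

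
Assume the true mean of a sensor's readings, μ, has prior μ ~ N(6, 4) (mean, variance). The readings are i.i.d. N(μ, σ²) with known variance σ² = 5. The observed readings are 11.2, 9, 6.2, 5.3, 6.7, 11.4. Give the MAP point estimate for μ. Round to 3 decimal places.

n = 6; x̄ = (11.2 + 9 + 6.2 + 5.3 + 6.7 + 11.4)/6 = 49.8/6 = 8.3.
For a Normal prior and Normal likelihood with known variance, the posterior is Normal; its mode equals its mean, the precision-weighted average.
Prior precision 1/σ₀² = 1/4 = 0.25; data precision n/σ² = 6/5 = 1.2.
μ̂ = (0.25·6 + 1.2·8.3) / (0.25 + 1.2) = 11.46/1.45 = 1146/145 ≈ 7.903.

μ̂_MAP = 7.903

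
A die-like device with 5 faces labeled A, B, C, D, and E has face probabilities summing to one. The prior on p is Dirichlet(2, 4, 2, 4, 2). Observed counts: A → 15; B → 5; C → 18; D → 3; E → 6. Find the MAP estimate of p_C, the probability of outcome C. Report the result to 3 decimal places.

MAP estimate of p_C = 0.339

The posterior is Dirichlet(αᵢ + nᵢ) = Dirichlet(17, 9, 20, 7, 8).
For a Dirichlet(a₁,…,a_K) with all aᵢ > 1, the mode has j-th component (aⱼ − 1)/(Σaᵢ − K).
Here Σaᵢ = 61 and K = 5, so p_C = (20 − 1)/(61 − 5) = 19/56 ≈ 0.339.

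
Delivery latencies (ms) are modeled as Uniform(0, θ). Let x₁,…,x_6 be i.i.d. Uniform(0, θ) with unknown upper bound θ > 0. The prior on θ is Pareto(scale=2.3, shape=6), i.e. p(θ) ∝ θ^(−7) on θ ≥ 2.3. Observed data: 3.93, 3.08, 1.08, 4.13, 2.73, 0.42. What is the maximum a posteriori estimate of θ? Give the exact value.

The Uniform(0, θ) likelihood is θ^(−n) for θ ≥ max(xᵢ), zero otherwise. Here max(xᵢ) = 4.13.
Posterior ∝ θ^(−7) · θ^(−6) = θ^(−13) on θ ≥ max(2.3, 4.13) = 4.13.
This density is strictly decreasing in θ, so the posterior mode lies at the lower boundary of the support.

θ̂_MAP = 4.13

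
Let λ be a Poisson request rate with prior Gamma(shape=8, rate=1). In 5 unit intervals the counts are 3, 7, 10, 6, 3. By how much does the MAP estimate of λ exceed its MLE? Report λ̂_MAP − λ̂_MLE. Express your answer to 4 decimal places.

MAP − MLE = 0.2000

Σxᵢ = 29. Posterior is Gamma(37, 6); MAP = (37−1)/6 = 36/6 ≈ 6.00000.
MLE = x̄ = 29/5 ≈ 5.80000.
Difference = 36/6 − 29/5 = 1/5 ≈ 0.2000.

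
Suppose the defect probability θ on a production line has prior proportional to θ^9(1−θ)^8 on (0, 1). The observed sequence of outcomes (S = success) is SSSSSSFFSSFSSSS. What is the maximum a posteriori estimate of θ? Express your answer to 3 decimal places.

θ̂_MAP = 0.656

The prior density ∝ θ^9(1−θ)^8 is the kernel of Beta(10, 9).
Data: 12 successes in 15 trials (from the sequence). The binomial likelihood contributes θ^12(1−θ)^3, so the posterior is Beta(10+12, 9+3) = Beta(22, 12).
For Beta(a, b) with a, b > 1 the mode is (a−1)/(a+b−2) = 21/32 ≈ 0.656.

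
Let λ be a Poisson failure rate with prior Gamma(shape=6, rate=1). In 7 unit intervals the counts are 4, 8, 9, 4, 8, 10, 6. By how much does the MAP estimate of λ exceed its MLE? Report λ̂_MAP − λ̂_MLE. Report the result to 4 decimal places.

MAP − MLE = -0.2500

Σxᵢ = 49. Posterior is Gamma(55, 8); MAP = (55−1)/8 = 54/8 ≈ 6.75000.
MLE = x̄ = 49/7 ≈ 7.00000.
Difference = 54/8 − 49/7 = -1/4 ≈ -0.2500.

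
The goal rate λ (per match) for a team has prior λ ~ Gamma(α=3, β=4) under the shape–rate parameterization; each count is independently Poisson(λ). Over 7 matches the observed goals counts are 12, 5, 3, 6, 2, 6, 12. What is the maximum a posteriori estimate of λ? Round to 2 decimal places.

λ̂_MAP = 4.36

Σxᵢ = 12+5+3+6+2+6+12 = 46, with n = 7.
Posterior ∝ λ^2e^(−4λ) · λ^46e^(−7λ) = λ^48e^(−11λ), i.e. Gamma(shape=49, rate=11).
The mode of a Gamma(a, b) with a ≥ 1 (shape–rate) is (a−1)/b = 48/11 ≈ 4.36.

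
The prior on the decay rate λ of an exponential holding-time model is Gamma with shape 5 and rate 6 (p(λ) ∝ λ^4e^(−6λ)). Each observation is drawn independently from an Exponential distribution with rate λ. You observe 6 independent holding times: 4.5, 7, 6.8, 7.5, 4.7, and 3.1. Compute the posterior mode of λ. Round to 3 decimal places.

λ̂_MAP = 0.253

The Exponential(rate=λ) likelihood is ∝ λ^n e^(−λΣtᵢ). Here n = 6 and Σtᵢ = 4.5 + 7 + 6.8 + 7.5 + 4.7 + 3.1 = 33.6.
Posterior ∝ λ^4e^(−6λ) · λ^6e^(−33.6λ) = λ^10e^(−39.6λ), i.e. Gamma(11, 39.6).
Mode = (a−1)/b = 10/39.6 ≈ 0.253.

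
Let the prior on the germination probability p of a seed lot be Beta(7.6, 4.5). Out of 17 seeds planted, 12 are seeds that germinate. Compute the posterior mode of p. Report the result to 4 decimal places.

p̂_MAP = 0.6863

Prior: Beta(7.6, 4.5).
Data: 12 successes in 17 trials. The binomial likelihood contributes p^12(1−p)^5, so the posterior is Beta(7.6+12, 4.5+5) = Beta(19.6, 9.5).
For Beta(a, b) with a, b > 1 the mode is (a−1)/(a+b−2) = 18.6/27.1 ≈ 0.6863.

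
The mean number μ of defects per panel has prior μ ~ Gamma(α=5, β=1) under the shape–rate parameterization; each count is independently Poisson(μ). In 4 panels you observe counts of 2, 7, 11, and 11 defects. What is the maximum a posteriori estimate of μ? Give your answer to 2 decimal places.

μ̂_MAP = 7.00

Σxᵢ = 2+7+11+11 = 31, with n = 4.
Posterior ∝ μ^4e^(−1μ) · μ^31e^(−4μ) = μ^35e^(−5μ), i.e. Gamma(shape=36, rate=5).
The mode of a Gamma(a, b) with a ≥ 1 (shape–rate) is (a−1)/b = 35/5 ≈ 7.00.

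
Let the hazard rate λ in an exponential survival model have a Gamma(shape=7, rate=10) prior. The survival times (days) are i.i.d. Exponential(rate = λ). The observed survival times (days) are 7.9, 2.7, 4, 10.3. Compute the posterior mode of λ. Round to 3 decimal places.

The Exponential(rate=λ) likelihood is ∝ λ^n e^(−λΣtᵢ). Here n = 4 and Σtᵢ = 7.9 + 2.7 + 4 + 10.3 = 24.9.
Posterior ∝ λ^6e^(−10λ) · λ^4e^(−24.9λ) = λ^10e^(−34.9λ), i.e. Gamma(11, 34.9).
Mode = (a−1)/b = 10/34.9 ≈ 0.287.

λ̂_MAP = 0.287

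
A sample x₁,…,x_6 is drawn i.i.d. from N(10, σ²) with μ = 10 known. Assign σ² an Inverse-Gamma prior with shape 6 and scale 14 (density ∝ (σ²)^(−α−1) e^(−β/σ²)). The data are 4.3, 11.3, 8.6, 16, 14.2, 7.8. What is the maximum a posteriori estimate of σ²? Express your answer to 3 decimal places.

Sum of squared deviations about the known mean: SS = (4.3−10)² + (11.3−10)² + (8.6−10)² + (16−10)² + (14.2−10)² + (7.8−10)² = 94.62.
The Normal likelihood contributes (σ²)^(−n/2) exp(−SS/(2σ²)), so the posterior is Inverse-Gamma(α + n/2, β + SS/2) = Inverse-Gamma(9, 61.31).
The mode of Inverse-Gamma(a, b) is b/(a+1) = 61.31/10 ≈ 6.131.

σ̂²_MAP = 6.131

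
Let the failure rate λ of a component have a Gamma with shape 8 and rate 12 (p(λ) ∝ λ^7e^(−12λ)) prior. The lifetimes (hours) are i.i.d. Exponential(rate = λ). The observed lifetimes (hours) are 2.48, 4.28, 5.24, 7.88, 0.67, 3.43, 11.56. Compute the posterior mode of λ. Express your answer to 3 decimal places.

λ̂_MAP = 0.294

The Exponential(rate=λ) likelihood is ∝ λ^n e^(−λΣtᵢ). Here n = 7 and Σtᵢ = 2.48 + 4.28 + 5.24 + 7.88 + 0.67 + 3.43 + 11.56 = 35.54.
Posterior ∝ λ^7e^(−12λ) · λ^7e^(−35.54λ) = λ^14e^(−47.54λ), i.e. Gamma(15, 47.54).
Mode = (a−1)/b = 14/47.54 ≈ 0.294.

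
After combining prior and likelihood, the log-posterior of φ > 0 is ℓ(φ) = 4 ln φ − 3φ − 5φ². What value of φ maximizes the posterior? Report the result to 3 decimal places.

ℓ'(φ) = 4/φ − 3 − 10φ. Setting this to zero and multiplying by φ: 10φ² + 3φ − 4 = 0.
φ = (−3 + √(3² + 4·10·4)) / (2·10) = (−3 + √169) / 20 = (−3 + 13)/20 = 1/2.
ℓ''(φ) = −4/φ² − 10 < 0, confirming a maximum.

φ̂_MAP = 0.500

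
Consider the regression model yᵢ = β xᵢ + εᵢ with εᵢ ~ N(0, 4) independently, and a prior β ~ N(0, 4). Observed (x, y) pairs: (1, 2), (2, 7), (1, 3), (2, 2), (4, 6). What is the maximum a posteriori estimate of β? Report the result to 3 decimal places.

log p(β | y) = −Σ(yᵢ − βxᵢ)²/(2·4) − β²/(2·4) + const.
Setting the derivative to zero: Σxᵢ(yᵢ − βxᵢ)/4 − β/4 = 0, so β = Σxᵢyᵢ / (Σxᵢ² + σ²/τ²).
Σxᵢyᵢ = 1·2 + 2·7 + 1·3 + 2·2 + 4·6 = 47; Σxᵢ² = 26; σ²/τ² = 1.
β̂_MAP = 47 / (26 + 1) = 47/27 ≈ 1.741.

β̂_MAP = 1.741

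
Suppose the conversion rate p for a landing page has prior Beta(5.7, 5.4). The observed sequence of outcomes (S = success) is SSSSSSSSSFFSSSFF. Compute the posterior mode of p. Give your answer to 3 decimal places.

p̂_MAP = 0.665

Prior: Beta(5.7, 5.4).
Data: 12 successes in 16 trials (from the sequence). The binomial likelihood contributes p^12(1−p)^4, so the posterior is Beta(5.7+12, 5.4+4) = Beta(17.7, 9.4).
For Beta(a, b) with a, b > 1 the mode is (a−1)/(a+b−2) = 16.7/25.1 ≈ 0.665.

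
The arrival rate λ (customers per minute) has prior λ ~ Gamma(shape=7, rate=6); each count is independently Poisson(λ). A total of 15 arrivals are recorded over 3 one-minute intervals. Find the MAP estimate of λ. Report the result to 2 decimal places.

Σxᵢ = 15, n = 3.
Posterior ∝ λ^6e^(−6λ) · λ^15e^(−3λ) = λ^21e^(−9λ), i.e. Gamma(shape=22, rate=9).
The mode of a Gamma(a, b) with a ≥ 1 (shape–rate) is (a−1)/b = 21/9 ≈ 2.33.

λ̂_MAP = 2.33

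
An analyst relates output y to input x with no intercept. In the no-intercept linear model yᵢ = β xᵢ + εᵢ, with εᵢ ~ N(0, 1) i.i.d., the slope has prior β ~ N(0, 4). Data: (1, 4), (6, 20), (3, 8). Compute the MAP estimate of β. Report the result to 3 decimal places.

log p(β | y) = −Σ(yᵢ − βxᵢ)²/(2·1) − β²/(2·4) + const.
Setting the derivative to zero: Σxᵢ(yᵢ − βxᵢ)/1 − β/4 = 0, so β = Σxᵢyᵢ / (Σxᵢ² + σ²/τ²).
Σxᵢyᵢ = 1·4 + 6·20 + 3·8 = 148; Σxᵢ² = 46; σ²/τ² = 0.25.
β̂_MAP = 148 / (46 + 0.25) = 148/46.25 ≈ 3.200.

β̂_MAP = 3.200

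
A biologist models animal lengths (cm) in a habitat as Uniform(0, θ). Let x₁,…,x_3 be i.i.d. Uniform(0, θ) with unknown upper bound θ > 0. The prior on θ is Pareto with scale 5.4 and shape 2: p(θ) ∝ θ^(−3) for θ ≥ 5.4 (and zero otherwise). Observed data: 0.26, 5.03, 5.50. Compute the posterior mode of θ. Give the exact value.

θ̂_MAP = 5.50

The Uniform(0, θ) likelihood is θ^(−n) for θ ≥ max(xᵢ), zero otherwise. Here max(xᵢ) = 5.50.
Posterior ∝ θ^(−3) · θ^(−3) = θ^(−6) on θ ≥ max(5.4, 5.50) = 5.50.
This density is strictly decreasing in θ, so the posterior mode lies at the lower boundary of the support.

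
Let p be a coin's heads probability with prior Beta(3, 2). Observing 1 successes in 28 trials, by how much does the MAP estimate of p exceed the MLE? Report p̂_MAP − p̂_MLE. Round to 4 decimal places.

Posterior is Beta(4, 29); MAP = (4−1)/(33−2) = 3/31 ≈ 0.09677.
MLE ignores the prior: p̂_MLE = k/n = 1/28 ≈ 0.03571.
Difference = 3/31 − 1/28 = 53/868 ≈ 0.0611.

MAP − MLE = 0.0611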